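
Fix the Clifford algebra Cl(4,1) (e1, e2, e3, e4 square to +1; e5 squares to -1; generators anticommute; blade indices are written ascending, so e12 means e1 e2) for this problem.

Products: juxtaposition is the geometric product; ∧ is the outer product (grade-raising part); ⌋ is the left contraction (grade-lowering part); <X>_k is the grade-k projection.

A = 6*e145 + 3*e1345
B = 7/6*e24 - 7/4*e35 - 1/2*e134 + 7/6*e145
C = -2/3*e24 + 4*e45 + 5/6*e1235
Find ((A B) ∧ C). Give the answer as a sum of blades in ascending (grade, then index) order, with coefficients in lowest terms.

step 1: 7 - 7/2*e3 - 3/2*e5 + 21/4*e14 + 3*e35 - 7*e125 + 21/2*e134 + 7/2*e1235
step 2: -14/3*e24 + 28*e45 - 7/3*e234 + e245 - 14*e345 + 35/6*e1235 + 2*e2345
Answer: -14/3*e24 + 28*e45 - 7/3*e234 + e245 - 14*e345 + 35/6*e1235 + 2*e2345


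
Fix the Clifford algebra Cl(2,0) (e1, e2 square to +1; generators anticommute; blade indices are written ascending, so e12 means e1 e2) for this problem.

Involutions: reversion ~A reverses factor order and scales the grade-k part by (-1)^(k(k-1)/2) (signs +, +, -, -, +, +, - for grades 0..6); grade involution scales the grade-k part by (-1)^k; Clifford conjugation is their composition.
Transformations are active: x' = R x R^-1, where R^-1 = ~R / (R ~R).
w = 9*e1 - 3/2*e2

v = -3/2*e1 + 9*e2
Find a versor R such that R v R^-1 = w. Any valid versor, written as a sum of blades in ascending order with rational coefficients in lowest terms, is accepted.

Equal squares first: v^2 = w^2 = 333/4. Then v + w = 15/2*e1 + 15/2*e2 is a versor taking v to w, provided it is invertible.
Answer: 15/2*e1 + 15/2*e2


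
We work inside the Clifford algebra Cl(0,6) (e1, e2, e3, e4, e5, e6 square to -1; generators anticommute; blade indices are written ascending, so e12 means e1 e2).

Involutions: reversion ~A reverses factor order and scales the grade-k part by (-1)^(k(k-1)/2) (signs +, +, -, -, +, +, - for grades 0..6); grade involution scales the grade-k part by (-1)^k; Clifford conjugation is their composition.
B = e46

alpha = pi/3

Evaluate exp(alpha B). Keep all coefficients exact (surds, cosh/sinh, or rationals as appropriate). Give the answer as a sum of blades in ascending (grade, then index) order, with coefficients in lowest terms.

B^2 = (1)^2*(e46)^2 = 1*(-1) = -1 (a basis 2-blade squares to minus the product of its generators' squares).
B^2 = -1 — circular case — the even/odd split gives cos and sin: l = 1, alpha*l = pi/3, so exp(alpha B) = cos(pi/3) + (sin(pi/3)/1)*B = 1/2 + (sqrt(3)/2)*B.
Answer: 1/2 + sqrt(3)/2*e46


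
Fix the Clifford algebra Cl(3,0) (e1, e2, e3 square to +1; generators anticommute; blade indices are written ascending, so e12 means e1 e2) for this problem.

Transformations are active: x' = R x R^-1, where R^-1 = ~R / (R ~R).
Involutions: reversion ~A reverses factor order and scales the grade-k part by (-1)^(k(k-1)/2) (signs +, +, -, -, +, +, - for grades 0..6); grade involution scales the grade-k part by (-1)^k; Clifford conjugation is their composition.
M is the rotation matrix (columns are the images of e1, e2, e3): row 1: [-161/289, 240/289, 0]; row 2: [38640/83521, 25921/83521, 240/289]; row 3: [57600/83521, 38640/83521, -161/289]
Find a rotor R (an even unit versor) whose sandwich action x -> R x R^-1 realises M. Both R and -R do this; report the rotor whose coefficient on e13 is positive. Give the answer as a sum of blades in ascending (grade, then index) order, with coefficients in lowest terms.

Method: write R = a + b12*e12 + b13*e13 + b23*e23 with a^2 + b12^2 + b13^2 + b23^2 = 1 (so R^-1 = ~R). Expanding the columns R e_j ~R gives tr M = 4a^2 - 1 and, from the antisymmetric part, M21 - M12 = -4a*b12, M13 - M31 = 4a*b13, M32 - M23 = -4a*b23.
Here tr M = -67137/83521, so a^2 = (1 + tr M)/4 = 4096/83521 and a = ±64/289. Taking a = 64/289: M21 - M12 = -30720/83521, M13 - M31 = -57600/83521, M32 - M23 = -30720/83521, giving b12 = 120/289, b13 = -225/289, b23 = 120/289, i.e. R = 64/289 + 120/289*e12 - 225/289*e13 + 120/289*e23.
Its e13 coefficient is negative, so report the other preimage -R.
Answer: -64/289 - 120/289*e12 + 225/289*e13 - 120/289*e23. Recall the cover is two-to-one: with M of trace -67137/83521, both preimages act alike, and the stated e13 sign chooses the sheet.


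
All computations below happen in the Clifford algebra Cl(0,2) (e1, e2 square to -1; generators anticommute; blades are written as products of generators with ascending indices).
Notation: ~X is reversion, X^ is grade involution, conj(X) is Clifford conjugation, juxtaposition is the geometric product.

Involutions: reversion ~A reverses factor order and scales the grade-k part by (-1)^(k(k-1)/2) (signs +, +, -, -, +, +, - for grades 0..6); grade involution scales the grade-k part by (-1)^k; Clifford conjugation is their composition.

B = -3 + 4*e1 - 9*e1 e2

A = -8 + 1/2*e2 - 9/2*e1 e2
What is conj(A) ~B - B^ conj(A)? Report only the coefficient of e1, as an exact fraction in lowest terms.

first term: -33/2 - 73/2*e1 + 39/2*e2 - 167/2*e1 e2
second term: 129/2 + 55/2*e1 + 39/2*e2 + 121/2*e1 e2
Answer: -64


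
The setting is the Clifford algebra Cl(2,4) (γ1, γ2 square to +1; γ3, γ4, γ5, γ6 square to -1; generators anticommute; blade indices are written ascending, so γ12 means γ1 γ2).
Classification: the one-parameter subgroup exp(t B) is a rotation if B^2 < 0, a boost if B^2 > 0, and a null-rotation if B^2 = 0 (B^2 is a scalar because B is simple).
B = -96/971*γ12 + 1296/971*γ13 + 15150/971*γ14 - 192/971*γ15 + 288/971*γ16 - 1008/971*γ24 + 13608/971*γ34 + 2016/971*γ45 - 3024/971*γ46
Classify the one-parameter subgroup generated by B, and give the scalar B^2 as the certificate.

B^2 term by term: the squares give (-96/971)^2*(γ12)^2 + (1296/971)^2*(γ13)^2 + (15150/971)^2*(γ14)^2 + (-192/971)^2*(γ15)^2 + (288/971)^2*(γ16)^2 + (-1008/971)^2*(γ24)^2 + (13608/971)^2*(γ34)^2 + (2016/971)^2*(γ45)^2 + (-3024/971)^2*(γ46)^2 = 9216/942841*(-1) + 1679616/942841*(+1) + 229522500/942841*(+1) + 36864/942841*(+1) + 82944/942841*(+1) + 1016064/942841*(+1) + 185177664/942841*(-1) + 4064256/942841*(-1) + 9144576/942841*(-1) = 36 (each basis 2-blade squares to minus the product of its generators' squares); cross terms between blades sharing an index anticommute and cancel; the commuting (index-disjoint) pairs give grade-4 terms 2*c*c'*(blade product), which cancel blade by blade — γ1234: -2612736/942841 + 2612736/942841 = 0; γ1245: -387072/942841 + 387072/942841 = 0; γ1246: 580608/942841 - 580608/942841 = 0; γ1345: 5225472/942841 - 5225472/942841 = 0; γ1346: -7838208/942841 + 7838208/942841 = 0; γ1456: -1161216/942841 + 1161216/942841 = 0 — confirming B is simple. So B^2 = 36.
Answer: boost, certificate B^2 = 36. Key observation: B^2 = 36 is a conjugation invariant, so its sign decides the class regardless of the surface form of B.


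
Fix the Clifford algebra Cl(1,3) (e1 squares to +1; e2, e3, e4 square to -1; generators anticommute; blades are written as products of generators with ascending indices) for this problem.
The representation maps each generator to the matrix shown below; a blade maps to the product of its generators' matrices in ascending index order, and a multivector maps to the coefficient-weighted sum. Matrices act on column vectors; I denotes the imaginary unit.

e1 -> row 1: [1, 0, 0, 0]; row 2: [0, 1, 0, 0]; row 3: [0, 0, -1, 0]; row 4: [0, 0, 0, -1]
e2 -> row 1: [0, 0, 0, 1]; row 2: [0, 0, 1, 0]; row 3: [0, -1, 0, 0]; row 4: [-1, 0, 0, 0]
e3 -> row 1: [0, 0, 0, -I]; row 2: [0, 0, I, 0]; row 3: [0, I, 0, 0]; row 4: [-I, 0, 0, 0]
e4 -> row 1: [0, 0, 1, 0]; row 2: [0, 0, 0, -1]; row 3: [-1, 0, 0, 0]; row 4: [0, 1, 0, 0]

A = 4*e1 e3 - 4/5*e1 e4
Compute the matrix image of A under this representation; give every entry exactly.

Bivector images (products of the table entries): rho(e1 e3) = rho(e1)rho(e3) = row 1: [0, 0, 0, -I]; row 2: [0, 0, I, 0]; row 3: [0, -I, 0, 0]; row 4: [I, 0, 0, 0]; rho(e1 e4) = rho(e1)rho(e4) = row 1: [0, 0, 1, 0]; row 2: [0, 0, 0, -1]; row 3: [1, 0, 0, 0]; row 4: [0, -1, 0, 0].
M = (4)*rho(e1 e3) + (-4/5)*rho(e1 e4), summed entrywise:
Answer: row 1: [0, 0, -4/5, -4*I]; row 2: [0, 0, 4*I, 4/5]; row 3: [-4/5, -4*I, 0, 0]; row 4: [4*I, 4/5, 0, 0]


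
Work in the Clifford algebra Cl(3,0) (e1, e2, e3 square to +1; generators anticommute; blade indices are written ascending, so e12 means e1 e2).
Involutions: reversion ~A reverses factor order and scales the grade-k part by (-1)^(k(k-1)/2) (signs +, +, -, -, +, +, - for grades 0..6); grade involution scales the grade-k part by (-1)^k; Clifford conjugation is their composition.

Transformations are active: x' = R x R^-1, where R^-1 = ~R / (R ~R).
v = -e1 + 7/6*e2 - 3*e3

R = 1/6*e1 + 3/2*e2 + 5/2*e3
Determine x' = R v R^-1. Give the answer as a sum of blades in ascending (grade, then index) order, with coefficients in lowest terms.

~R = 1/6*e1 + 3/2*e2 + 5/2*e3, and R ~R = 307/36, so R^-1 = ~R / (307/36).
R v = -71/12 + 61/36*e12 + 2*e13 - 89/12*e23
Answer: 236/307*e1 - 5983/1842*e2 - 144/307*e3


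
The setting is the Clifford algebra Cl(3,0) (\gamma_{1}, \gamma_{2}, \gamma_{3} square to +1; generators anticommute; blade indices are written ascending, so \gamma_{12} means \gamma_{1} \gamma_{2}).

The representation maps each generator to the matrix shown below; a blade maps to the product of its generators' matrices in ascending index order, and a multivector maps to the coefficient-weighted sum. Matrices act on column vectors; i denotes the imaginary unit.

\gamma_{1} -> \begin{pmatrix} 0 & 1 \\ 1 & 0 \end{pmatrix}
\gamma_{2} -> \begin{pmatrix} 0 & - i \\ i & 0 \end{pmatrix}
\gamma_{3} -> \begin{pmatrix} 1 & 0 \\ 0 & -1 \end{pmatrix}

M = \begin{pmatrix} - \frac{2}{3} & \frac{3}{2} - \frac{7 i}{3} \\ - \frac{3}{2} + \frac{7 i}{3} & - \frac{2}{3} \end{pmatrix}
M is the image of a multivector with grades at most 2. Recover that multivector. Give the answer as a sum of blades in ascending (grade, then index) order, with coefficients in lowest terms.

Method: 1, rho(\gamma_{1}), rho(\gamma_{2}), rho(\gamma_{3}) form a trace-orthogonal basis of the 2x2 complex matrices (tr(X Y) = 2 if X = Y, else 0), so M = m0*1 + m1*rho(\gamma_{1}) + m2*rho(\gamma_{2}) + m3*rho(\gamma_{3}) with m0 = tr(M)/2 = - \frac{2}{3}, m1 = tr(M rho(\gamma_{1}))/2 = 0, m2 = tr(M rho(\gamma_{2}))/2 = \frac{7}{3} + \frac{3 i}{2}, m3 = tr(M rho(\gamma_{3}))/2 = 0.
Multiplying table entries, the bivector images are rho(\gamma_{12}) = i*rho(\gamma_{3}), rho(\gamma_{13}) = -i*rho(\gamma_{2}), rho(\gamma_{23}) = i*rho(\gamma_{1}); with real blade coefficients the real parts of m0..m3 are the coefficients of 1, \gamma_{1}, \gamma_{2}, \gamma_{3} and the imaginary parts give the bivectors (\gamma_{23}: Im m1, \gamma_{13}: -Im m2, \gamma_{12}: Im m3).
Answer: -\frac{2}{3} + \frac{7}{3} \gamma_{2} - \frac{3}{2} \gamma_{13}


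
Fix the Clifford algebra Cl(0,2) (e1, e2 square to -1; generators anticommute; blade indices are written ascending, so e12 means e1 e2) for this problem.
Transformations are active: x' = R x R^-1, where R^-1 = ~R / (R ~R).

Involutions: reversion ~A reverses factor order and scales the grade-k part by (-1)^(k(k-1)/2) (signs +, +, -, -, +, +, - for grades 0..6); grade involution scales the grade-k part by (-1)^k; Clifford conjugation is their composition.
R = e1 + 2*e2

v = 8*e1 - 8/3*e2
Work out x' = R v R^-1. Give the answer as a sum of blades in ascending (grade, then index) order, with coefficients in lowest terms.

~R = e1 + 2*e2, and R ~R = -5, so R^-1 = ~R / (-5).
R v = -8/3 - 56/3*e12
Answer: -104/15*e1 + 24/5*e2


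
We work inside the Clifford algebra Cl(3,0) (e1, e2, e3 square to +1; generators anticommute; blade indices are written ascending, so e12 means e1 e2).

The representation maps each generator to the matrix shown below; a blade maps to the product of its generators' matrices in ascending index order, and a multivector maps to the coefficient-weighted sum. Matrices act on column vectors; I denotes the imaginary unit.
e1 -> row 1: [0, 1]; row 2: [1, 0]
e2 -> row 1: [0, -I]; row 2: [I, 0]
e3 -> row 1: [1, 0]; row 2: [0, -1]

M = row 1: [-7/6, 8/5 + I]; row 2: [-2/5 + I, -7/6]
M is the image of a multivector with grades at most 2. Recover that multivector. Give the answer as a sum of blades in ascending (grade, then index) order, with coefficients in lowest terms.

Method: 1, rho(e1), rho(e2), rho(e3) form a trace-orthogonal basis of the 2x2 complex matrices (tr(X Y) = 2 if X = Y, else 0), so M = m0*1 + m1*rho(e1) + m2*rho(e2) + m3*rho(e3) with m0 = tr(M)/2 = -7/6, m1 = tr(M rho(e1))/2 = 3/5 + I, m2 = tr(M rho(e2))/2 = I, m3 = tr(M rho(e3))/2 = 0.
Multiplying table entries, the bivector images are rho(e12) = I*rho(e3), rho(e13) = -I*rho(e2), rho(e23) = I*rho(e1); with real blade coefficients the real parts of m0..m3 are the coefficients of 1, e1, e2, e3 and the imaginary parts give the bivectors (e23: Im m1, e13: -Im m2, e12: Im m3).
Answer: -7/6 + 3/5*e1 - e13 + e23


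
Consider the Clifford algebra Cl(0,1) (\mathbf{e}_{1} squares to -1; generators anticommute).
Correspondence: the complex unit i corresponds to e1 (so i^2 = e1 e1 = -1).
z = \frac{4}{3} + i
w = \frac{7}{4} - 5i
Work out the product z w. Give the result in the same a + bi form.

In blades: z = \frac{4}{3} + e_{1}, w = \frac{7}{4} - 5 e_{1}.
Distribute z over w term by term (generator squares from the signature, products reordered to ascending indices): (\frac{4}{3})*w = \frac{7}{3} - \frac{20}{3} e_{1}; (e_{1})*w = 5 + \frac{7}{4} e_{1}.
Sum: \frac{22}{3} - \frac{59}{12} e_{1}; translating back through the correspondence:
Answer: \frac{22}{3} - \frac{59}{12}i


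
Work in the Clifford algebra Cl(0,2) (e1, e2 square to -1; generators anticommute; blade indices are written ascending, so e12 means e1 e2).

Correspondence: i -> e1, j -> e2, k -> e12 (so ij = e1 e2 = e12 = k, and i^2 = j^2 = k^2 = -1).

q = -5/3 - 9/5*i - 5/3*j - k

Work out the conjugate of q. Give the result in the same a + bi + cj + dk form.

In blades: q = -5/3 - 9/5*e1 - 5/3*e2 - e12.
Conjugation here is Clifford conjugation: the scalar is fixed and the grade-1 and grade-2 blades all flip sign, giving -5/3 + 9/5*e1 + 5/3*e2 + e12; translating back:
Answer: -5/3 + 9/5*i + 5/3*j + k


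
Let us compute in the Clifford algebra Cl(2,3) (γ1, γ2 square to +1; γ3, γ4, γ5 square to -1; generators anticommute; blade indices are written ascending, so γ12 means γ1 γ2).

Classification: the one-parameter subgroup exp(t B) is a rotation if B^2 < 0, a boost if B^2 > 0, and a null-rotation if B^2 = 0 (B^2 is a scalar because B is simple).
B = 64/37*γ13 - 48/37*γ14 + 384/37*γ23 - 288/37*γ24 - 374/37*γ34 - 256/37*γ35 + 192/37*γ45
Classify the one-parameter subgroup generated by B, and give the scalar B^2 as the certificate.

B^2 term by term: the squares give (64/37)^2*(γ13)^2 + (-48/37)^2*(γ14)^2 + (384/37)^2*(γ23)^2 + (-288/37)^2*(γ24)^2 + (-374/37)^2*(γ34)^2 + (-256/37)^2*(γ35)^2 + (192/37)^2*(γ45)^2 = 4096/1369*(+1) + 2304/1369*(+1) + 147456/1369*(+1) + 82944/1369*(+1) + 139876/1369*(-1) + 65536/1369*(-1) + 36864/1369*(-1) = -4 (each basis 2-blade squares to minus the product of its generators' squares); cross terms between blades sharing an index anticommute and cancel; the commuting (index-disjoint) pairs give grade-4 terms 2*c*c'*(blade product), which cancel blade by blade — γ1234: 36864/1369 - 36864/1369 = 0; γ1345: 24576/1369 - 24576/1369 = 0; γ2345: 147456/1369 - 147456/1369 = 0 — confirming B is simple. So B^2 = -4.
Answer: rotation, certificate B^2 = -4. The invariant at work: B^2 = -4 is unchanged by conjugation, hence its sign classifies the subgroup whatever basis B is written in.


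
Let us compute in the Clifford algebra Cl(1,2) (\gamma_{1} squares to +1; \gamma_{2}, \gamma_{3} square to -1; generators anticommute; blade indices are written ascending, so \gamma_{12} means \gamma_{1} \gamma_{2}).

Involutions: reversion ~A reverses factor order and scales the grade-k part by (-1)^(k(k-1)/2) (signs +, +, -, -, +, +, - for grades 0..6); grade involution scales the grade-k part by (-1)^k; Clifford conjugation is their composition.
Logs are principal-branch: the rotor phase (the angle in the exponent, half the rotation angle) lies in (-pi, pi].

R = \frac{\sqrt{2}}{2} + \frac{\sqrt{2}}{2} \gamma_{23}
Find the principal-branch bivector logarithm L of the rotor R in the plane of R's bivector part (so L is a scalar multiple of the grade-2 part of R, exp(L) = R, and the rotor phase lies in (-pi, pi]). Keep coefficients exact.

The scalar part of R is \frac{\sqrt{2}}{2}, so the principal-branch rotor phase is pinned; divide the bivector part by its sine to get the unit plane — L is the phase times that plane.
Concretely: cos(phase) = \frac{\sqrt{2}}{2} gives phase = ±\frac{\pi}{4}, and since phase/sin(phase) is even the sign is immaterial: L = (phase/sin(phase)) * <R>_2 = (\frac{\sqrt{2} \pi}{4}) * <R>_2.
Answer: \frac{\pi}{4} \gamma_{23}


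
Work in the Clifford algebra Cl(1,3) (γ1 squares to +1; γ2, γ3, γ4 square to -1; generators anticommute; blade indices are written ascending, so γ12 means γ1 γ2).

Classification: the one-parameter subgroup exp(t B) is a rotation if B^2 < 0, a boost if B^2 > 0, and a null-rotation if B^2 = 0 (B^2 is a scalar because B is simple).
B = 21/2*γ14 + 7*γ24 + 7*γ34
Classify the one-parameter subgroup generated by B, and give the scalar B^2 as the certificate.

B^2 term by term: the squares give (21/2)^2*(γ14)^2 + (7)^2*(γ24)^2 + (7)^2*(γ34)^2 = 441/4*(+1) + 49*(-1) + 49*(-1) = 49/4 (each basis 2-blade squares to minus the product of its generators' squares); cross terms between blades sharing an index anticommute and cancel. So B^2 = 49/4.
Answer: boost, certificate B^2 = 49/4. No conjugation can change B^2 = 49/4; the sign gives the class.


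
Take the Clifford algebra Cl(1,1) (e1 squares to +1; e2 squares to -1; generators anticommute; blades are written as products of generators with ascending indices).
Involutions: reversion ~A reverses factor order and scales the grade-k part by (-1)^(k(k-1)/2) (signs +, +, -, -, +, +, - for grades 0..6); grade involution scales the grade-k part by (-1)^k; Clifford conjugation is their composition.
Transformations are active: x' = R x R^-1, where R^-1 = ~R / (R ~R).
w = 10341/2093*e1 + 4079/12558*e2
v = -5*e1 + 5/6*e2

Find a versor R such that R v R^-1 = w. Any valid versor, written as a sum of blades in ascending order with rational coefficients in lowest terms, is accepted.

Sketch: the shared square 875/36 makes R = v + w = -124/2093*e1 + 2424/2093*e2 the natural versor; its sandwich fixes that direction, negates (v - w)/2, and sends v to w.
Answer: -124/2093*e1 + 2424/2093*e2


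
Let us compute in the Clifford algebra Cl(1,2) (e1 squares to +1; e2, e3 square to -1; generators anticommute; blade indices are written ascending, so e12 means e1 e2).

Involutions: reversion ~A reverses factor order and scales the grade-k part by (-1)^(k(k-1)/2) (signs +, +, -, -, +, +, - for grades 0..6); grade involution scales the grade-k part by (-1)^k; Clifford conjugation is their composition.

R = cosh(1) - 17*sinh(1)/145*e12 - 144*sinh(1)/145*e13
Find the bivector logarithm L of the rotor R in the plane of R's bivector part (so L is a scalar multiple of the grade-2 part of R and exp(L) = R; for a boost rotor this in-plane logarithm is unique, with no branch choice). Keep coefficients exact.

The scalar part of R is cosh(1), which fixes the rapidity magnitude through cosh (cosh is even, so it cannot fix the sign — the bivector part carries that); dividing the bivector part by sinh of the rapidity gives the plane, and L = rapidity * plane, where the joint sign ambiguity of (rapidity, plane) cancels in the product.
Concretely: cosh(rapidity) = cosh(1) gives rapidity = ±1, and since rapidity/sinh(rapidity) is even the sign is immaterial: L = (rapidity/sinh(rapidity)) * <R>_2 = (1/sinh(1)) * <R>_2.
Answer: -17/145*e12 - 144/145*e13


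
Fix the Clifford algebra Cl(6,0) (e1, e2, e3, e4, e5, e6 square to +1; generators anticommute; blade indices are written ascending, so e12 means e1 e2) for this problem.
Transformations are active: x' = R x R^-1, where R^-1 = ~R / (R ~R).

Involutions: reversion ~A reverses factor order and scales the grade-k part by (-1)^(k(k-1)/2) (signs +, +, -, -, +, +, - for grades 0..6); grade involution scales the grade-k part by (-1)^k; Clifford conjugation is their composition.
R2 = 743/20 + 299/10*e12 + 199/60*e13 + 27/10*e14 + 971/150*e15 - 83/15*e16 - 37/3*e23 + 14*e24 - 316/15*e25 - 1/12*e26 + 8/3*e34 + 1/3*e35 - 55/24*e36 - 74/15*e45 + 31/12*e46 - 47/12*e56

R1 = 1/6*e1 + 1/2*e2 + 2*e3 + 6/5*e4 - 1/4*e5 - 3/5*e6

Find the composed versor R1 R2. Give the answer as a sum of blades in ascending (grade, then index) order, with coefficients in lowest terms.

Distribute over the terms of R1 (each basis-blade product reordered to ascending indices, repeated generators contracted through their squares):
(1/6*e1) R2 = 743/120*e1 + 299/60*e2 + 199/360*e3 + 9/20*e4 + 971/900*e5 - 83/90*e6 - 37/18*e123 + 7/3*e124 - 158/45*e125 - 1/72*e126 + 4/9*e134 + 1/18*e135 - 55/144*e136 - 37/45*e145 + 31/72*e146 - 47/72*e156
(1/2*e2) R2 = -299/20*e1 + 743/40*e2 - 37/6*e3 + 7*e4 - 158/15*e5 - 1/24*e6 - 199/120*e123 - 27/20*e124 - 971/300*e125 + 83/30*e126 + 4/3*e234 + 1/6*e235 - 55/48*e236 - 37/15*e245 + 31/24*e246 - 47/24*e256
(2*e3) R2 = -199/30*e1 + 74/3*e2 + 743/10*e3 + 16/3*e4 + 2/3*e5 - 55/12*e6 + 299/5*e123 - 27/5*e134 - 971/75*e135 + 166/15*e136 - 28*e234 + 632/15*e235 + 1/6*e236 - 148/15*e345 + 31/6*e346 - 47/6*e356
(6/5*e4) R2 = -81/25*e1 - 84/5*e2 - 16/5*e3 + 2229/50*e4 - 148/25*e5 + 31/10*e6 + 897/25*e124 + 199/50*e134 - 971/125*e145 + 166/25*e146 - 74/5*e234 + 632/25*e245 + 1/10*e246 - 2/5*e345 + 11/4*e346 - 47/10*e456
(-1/4*e5) R2 = 971/600*e1 - 79/15*e2 + 1/12*e3 - 37/30*e4 - 743/80*e5 + 47/48*e6 - 299/40*e125 - 199/240*e135 - 27/40*e145 - 83/60*e156 + 37/12*e235 - 7/2*e245 - 1/48*e256 - 2/3*e345 - 55/96*e356 + 31/48*e456
(-3/5*e6) R2 = -83/25*e1 - 1/20*e2 - 11/8*e3 + 31/20*e4 - 47/20*e5 - 2229/100*e6 - 897/50*e126 - 199/100*e136 - 81/50*e146 - 971/250*e156 + 37/5*e236 - 42/5*e246 + 316/25*e256 - 8/5*e346 - 1/5*e356 + 74/25*e456
Summing the partial products and collecting blades:
Answer: -61/3*e1 + 3133/120*e2 + 2311/36*e3 + 1442/25*e4 - 94843/3600*e5 - 85529/3600*e6 + 20191/360*e123 + 11059/300*e124 - 25601/1800*e125 - 27337/1800*e126 - 439/450*e134 - 49393/3600*e135 + 31301/3600*e136 - 83387/9000*e145 + 9811/1800*e146 - 53281/9000*e156 - 622/15*e234 + 2723/60*e235 + 1541/240*e236 + 2897/150*e245 - 841/120*e246 + 12793/1200*e256 - 164/15*e345 + 379/60*e346 - 1377/160*e356 - 1313/1200*e456


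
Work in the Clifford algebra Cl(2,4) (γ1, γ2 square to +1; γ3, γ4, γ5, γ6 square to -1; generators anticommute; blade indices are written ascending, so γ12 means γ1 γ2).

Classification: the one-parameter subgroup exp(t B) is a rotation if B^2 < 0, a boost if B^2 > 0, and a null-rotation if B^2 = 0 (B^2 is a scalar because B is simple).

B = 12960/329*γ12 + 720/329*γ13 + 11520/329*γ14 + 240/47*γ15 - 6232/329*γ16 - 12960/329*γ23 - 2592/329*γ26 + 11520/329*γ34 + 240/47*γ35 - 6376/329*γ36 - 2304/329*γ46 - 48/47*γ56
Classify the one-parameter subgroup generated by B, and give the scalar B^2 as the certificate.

B^2 term by term: the squares give (12960/329)^2*(γ12)^2 + (720/329)^2*(γ13)^2 + (11520/329)^2*(γ14)^2 + (240/47)^2*(γ15)^2 + (-6232/329)^2*(γ16)^2 + (-12960/329)^2*(γ23)^2 + (-2592/329)^2*(γ26)^2 + (11520/329)^2*(γ34)^2 + (240/47)^2*(γ35)^2 + (-6376/329)^2*(γ36)^2 + (-2304/329)^2*(γ46)^2 + (-48/47)^2*(γ56)^2 = 167961600/108241*(-1) + 518400/108241*(+1) + 132710400/108241*(+1) + 57600/2209*(+1) + 38837824/108241*(+1) + 167961600/108241*(+1) + 6718464/108241*(+1) + 132710400/108241*(-1) + 57600/2209*(-1) + 40653376/108241*(-1) + 5308416/108241*(-1) + 2304/2209*(-1) = 0 (each basis 2-blade squares to minus the product of its generators' squares); cross terms between blades sharing an index anticommute and cancel; the commuting (index-disjoint) pairs give grade-4 terms 2*c*c'*(blade product), which cancel blade by blade — γ1234: 298598400/108241 - 298598400/108241 = 0; γ1235: 6220800/15463 - 6220800/15463 = 0; γ1236: -165265920/108241 + 3732480/108241 + 161533440/108241 = 0; γ1246: -59719680/108241 + 59719680/108241 = 0; γ1256: -1244160/15463 + 1244160/15463 = 0; γ1345: -5529600/15463 + 5529600/15463 = 0; γ1346: -3317760/108241 + 146903040/108241 - 143585280/108241 = 0; γ1356: -69120/15463 + 3060480/15463 - 2991360/15463 = 0; γ1456: -1105920/15463 + 1105920/15463 = 0; γ2346: 59719680/108241 - 59719680/108241 = 0; γ2356: 1244160/15463 - 1244160/15463 = 0; γ3456: -1105920/15463 + 1105920/15463 = 0 — confirming B is simple. So B^2 = 0.
Answer: null-rotation, certificate B^2 = 0. Note: conjugating B changes its blade decomposition but never the scalar B^2 = 0, whose sign settles the classification.


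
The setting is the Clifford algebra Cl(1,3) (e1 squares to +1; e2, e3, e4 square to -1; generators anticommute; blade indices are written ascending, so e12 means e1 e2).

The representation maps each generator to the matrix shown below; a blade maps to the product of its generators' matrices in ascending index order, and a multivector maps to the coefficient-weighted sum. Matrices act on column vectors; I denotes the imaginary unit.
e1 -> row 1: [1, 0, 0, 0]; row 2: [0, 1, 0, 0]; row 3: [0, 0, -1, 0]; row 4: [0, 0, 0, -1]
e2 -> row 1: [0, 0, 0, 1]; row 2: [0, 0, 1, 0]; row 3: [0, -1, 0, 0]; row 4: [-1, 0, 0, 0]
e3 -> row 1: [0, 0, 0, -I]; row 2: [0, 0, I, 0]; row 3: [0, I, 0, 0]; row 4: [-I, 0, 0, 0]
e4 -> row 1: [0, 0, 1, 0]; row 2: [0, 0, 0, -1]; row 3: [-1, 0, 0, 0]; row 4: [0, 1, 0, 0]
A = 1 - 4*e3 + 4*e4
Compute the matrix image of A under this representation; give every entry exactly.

M = (1)*1 + (-4)*rho(e3) + (4)*rho(e4), summed entrywise (1 is the identity matrix):
Answer: row 1: [1, 0, 4, 4*I]; row 2: [0, 1, -4*I, -4]; row 3: [-4, -4*I, 1, 0]; row 4: [4*I, 4, 0, 1]


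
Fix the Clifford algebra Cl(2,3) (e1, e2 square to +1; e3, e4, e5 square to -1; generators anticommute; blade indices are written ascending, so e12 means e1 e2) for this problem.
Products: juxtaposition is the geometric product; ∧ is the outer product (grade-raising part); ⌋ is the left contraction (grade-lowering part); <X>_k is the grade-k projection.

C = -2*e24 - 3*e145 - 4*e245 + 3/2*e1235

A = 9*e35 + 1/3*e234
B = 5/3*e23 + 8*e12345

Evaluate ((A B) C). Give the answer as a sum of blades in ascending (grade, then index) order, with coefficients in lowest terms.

step 1: 5/9*e4 + 8/3*e15 + 15*e25 + 72*e124
step 2: -144*e1 - 10/9*e2 + 68*e4 - 45/2*e13 - 869/3*e15 + 4*e23 + 1924/9*e25 - 30*e45 - 103/3*e124 + 108*e345 - 16/3*e1245 - 5/6*e12345
Answer: -144*e1 - 10/9*e2 + 68*e4 - 45/2*e13 - 869/3*e15 + 4*e23 + 1924/9*e25 - 30*e45 - 103/3*e124 + 108*e345 - 16/3*e1245 - 5/6*e12345


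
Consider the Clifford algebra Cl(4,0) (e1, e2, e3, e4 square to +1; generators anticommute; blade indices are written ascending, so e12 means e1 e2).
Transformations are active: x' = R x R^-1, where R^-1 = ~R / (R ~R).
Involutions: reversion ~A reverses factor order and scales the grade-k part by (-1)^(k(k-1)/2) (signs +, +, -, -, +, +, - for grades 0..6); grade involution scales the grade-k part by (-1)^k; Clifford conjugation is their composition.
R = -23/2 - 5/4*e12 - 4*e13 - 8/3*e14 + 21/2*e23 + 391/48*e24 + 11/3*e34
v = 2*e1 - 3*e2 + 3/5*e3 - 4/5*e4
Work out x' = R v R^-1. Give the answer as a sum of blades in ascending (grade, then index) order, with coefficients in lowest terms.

~R = -23/2 + 5/4*e12 + 4*e13 + 8/3*e14 - 21/2*e23 - 391/48*e24 - 11/3*e34, and R ~R = 88825/256, so R^-1 = ~R / (88825/256).
R v = -1171/60*e1 + 2207/60*e2 + 89/3*e3 + 1765/48*e4 + 33/4*e123 + 223/24*e124 + 182/15*e134 - 1943/80*e234
Answer: 1858/3825*e1 + 1459/3825*e2 - 4969/3825*e3 - 1468/425*e4


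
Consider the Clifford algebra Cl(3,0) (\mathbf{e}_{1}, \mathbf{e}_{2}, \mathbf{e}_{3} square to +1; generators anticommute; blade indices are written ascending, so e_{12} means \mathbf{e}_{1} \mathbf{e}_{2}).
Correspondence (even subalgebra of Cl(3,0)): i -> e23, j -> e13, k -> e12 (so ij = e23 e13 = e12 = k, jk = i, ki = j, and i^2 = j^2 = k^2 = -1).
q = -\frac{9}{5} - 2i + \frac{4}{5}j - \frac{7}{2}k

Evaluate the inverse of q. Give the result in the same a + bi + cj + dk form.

In blades: q = -\frac{9}{5} - \frac{7}{2} e_{12} + \frac{4}{5} e_{13} - 2 e_{23}.
With qbar = -\frac{9}{5} + \frac{7}{2} e_{12} - \frac{4}{5} e_{13} + 2 e_{23} (scalar fixed, mapped units negated), q qbar = \frac{2013}{100} (the sum of squared coefficients), so q^-1 = qbar / (\frac{2013}{100}) = -\frac{60}{671} + \frac{350}{2013} e_{12} - \frac{80}{2013} e_{13} + \frac{200}{2013} e_{23}; translating back:
Answer: -\frac{60}{671} + \frac{200}{2013}i - \frac{80}{2013}j + \frac{350}{2013}k


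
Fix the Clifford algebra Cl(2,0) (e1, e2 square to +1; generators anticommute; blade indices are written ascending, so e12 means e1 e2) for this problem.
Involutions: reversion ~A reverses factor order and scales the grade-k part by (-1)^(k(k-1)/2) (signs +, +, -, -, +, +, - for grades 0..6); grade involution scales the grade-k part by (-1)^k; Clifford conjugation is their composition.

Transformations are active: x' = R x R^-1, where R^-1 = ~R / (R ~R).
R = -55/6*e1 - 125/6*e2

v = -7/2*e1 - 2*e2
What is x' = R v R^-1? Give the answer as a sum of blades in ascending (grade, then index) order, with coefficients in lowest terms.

~R = -55/6*e1 - 125/6*e2, and R ~R = 9325/18, so R^-1 = ~R / (9325/18).
R v = 295/4 - 655/12*e12
Answer: 332/373*e1 - 2933/746*e2


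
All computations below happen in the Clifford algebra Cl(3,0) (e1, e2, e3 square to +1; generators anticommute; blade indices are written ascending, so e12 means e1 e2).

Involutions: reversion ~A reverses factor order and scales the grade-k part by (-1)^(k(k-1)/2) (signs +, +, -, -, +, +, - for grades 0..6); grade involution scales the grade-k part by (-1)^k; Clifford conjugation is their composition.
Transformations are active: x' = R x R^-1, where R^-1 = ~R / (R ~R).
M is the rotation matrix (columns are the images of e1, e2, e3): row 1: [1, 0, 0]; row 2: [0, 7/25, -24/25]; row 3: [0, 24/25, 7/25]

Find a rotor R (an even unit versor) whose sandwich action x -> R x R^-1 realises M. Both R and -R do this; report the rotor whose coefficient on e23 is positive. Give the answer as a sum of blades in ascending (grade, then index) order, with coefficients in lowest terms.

Method: write R = a + b12*e12 + b13*e13 + b23*e23 with a^2 + b12^2 + b13^2 + b23^2 = 1 (so R^-1 = ~R). Expanding the columns R e_j ~R gives tr M = 4a^2 - 1 and, from the antisymmetric part, M21 - M12 = -4a*b12, M13 - M31 = 4a*b13, M32 - M23 = -4a*b23.
Here tr M = 39/25, so a^2 = (1 + tr M)/4 = 16/25 and a = ±4/5. Taking a = 4/5: M21 - M12 = 0, M13 - M31 = 0, M32 - M23 = 48/25, giving b12 = 0, b13 = 0, b23 = -3/5, i.e. R = 4/5 - 3/5*e23.
Its e23 coefficient is negative, so report the other preimage -R.
Answer: -4/5 + 3/5*e23. Why the constraint matters: R and -R act identically through the sandwich — M has trace 39/25 either way — so only the sign condition on e23 picks one of the two preimages.


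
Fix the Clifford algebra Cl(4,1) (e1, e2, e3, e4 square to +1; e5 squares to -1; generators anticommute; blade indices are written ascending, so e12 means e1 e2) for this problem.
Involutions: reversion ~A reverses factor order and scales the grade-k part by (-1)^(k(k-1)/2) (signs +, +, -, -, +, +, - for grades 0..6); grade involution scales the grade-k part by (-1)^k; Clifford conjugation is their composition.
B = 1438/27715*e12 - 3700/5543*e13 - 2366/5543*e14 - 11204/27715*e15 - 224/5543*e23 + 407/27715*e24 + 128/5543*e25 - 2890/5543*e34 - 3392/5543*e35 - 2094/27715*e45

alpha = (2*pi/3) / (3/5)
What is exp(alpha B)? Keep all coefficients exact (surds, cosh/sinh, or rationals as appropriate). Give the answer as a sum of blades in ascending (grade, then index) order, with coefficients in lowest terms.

B^2 term by term: the squares give (1438/27715)^2*(e12)^2 + (-3700/5543)^2*(e13)^2 + (-2366/5543)^2*(e14)^2 + (-11204/27715)^2*(e15)^2 + (-224/5543)^2*(e23)^2 + (407/27715)^2*(e24)^2 + (128/5543)^2*(e25)^2 + (-2890/5543)^2*(e34)^2 + (-3392/5543)^2*(e35)^2 + (-2094/27715)^2*(e45)^2 = 2067844/768121225*(-1) + 13690000/30724849*(-1) + 5597956/30724849*(-1) + 125529616/768121225*(+1) + 50176/30724849*(-1) + 165649/768121225*(-1) + 16384/30724849*(+1) + 8352100/30724849*(-1) + 11505664/30724849*(+1) + 4384836/768121225*(+1) = -9/25 (each basis 2-blade squares to minus the product of its generators' squares); cross terms between blades sharing an index anticommute and cancel; the commuting (index-disjoint) pairs give grade-4 terms 2*c*c'*(blade product), which cancel blade by blade — e1234: -1662328/30724849 + 602360/30724849 + 1059968/30724849 = 0; e1235: -9755392/153624245 + 947200/30724849 + 5019392/153624245 = 0; e1245: -6022344/768121225 + 605696/30724849 - 9120056/768121225 = 0; e1345: 3099120/30724849 - 16050944/30724849 + 12951824/30724849 = 0; e2345: 938112/153624245 + 2761088/153624245 - 739840/30724849 = 0 — confirming B is simple. So B^2 = -9/25.
B^2 = -9/25 — a negative square means the series sums to a rotation: l = 3/5, alpha*l = 2*pi/3, so exp(alpha B) = cos(2*pi/3) + (sin(2*pi/3)/(3/5))*B = -1/2 + (5*sqrt(3)/6)*B.
Answer: -1/2 + 719*sqrt(3)/16629*e12 - 9250*sqrt(3)/16629*e13 - 5915*sqrt(3)/16629*e14 - 5602*sqrt(3)/16629*e15 - 560*sqrt(3)/16629*e23 + 407*sqrt(3)/33258*e24 + 320*sqrt(3)/16629*e25 - 7225*sqrt(3)/16629*e34 - 8480*sqrt(3)/16629*e35 - 349*sqrt(3)/5543*e45


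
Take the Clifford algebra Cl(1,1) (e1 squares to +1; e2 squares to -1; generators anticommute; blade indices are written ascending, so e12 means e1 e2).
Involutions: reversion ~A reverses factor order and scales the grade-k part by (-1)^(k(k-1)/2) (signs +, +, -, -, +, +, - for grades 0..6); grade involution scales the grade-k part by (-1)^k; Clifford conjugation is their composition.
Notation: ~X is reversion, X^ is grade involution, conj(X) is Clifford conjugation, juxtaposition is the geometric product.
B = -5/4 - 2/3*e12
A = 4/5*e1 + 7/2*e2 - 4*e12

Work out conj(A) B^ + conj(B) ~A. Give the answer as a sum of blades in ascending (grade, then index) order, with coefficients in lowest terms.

first term: -8/3 + 10/3*e1 + 589/120*e2 - 5*e12
second term: 8/3 - 10/3*e1 - 589/120*e2 - 5*e12
Answer: -10*e12


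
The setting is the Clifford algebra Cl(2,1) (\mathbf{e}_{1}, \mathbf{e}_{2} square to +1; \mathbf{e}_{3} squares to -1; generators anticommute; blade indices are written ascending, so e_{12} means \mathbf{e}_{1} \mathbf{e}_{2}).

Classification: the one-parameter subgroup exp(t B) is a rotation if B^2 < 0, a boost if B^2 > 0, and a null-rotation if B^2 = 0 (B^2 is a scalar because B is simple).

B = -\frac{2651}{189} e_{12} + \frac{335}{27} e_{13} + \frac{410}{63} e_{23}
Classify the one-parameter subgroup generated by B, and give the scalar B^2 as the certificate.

B^2 term by term: the squares give (-\frac{2651}{189})^2*(e_{12})^2 + (\frac{335}{27})^2*(e_{13})^2 + (\frac{410}{63})^2*(e_{23})^2 = \frac{7027801}{35721}*(-1) + \frac{112225}{729}*(+1) + \frac{168100}{3969}*(+1) = -\frac{4}{9} (each basis 2-blade squares to minus the product of its generators' squares); cross terms between blades sharing an index anticommute and cancel. So B^2 = -\frac{4}{9}.
Answer: rotation, certificate B^2 = -\frac{4}{9}. B^2 = -\frac{4}{9} is basis-independent, so its sign is the whole story.


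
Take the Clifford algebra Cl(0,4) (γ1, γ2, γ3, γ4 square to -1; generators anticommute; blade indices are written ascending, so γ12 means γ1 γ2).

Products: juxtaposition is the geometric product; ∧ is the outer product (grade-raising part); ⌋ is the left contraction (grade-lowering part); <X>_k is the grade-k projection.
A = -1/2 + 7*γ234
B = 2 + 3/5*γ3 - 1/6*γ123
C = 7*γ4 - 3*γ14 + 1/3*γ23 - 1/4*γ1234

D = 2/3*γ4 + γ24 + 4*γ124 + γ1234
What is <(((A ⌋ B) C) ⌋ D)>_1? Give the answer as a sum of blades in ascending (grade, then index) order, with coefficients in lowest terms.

step 1: -1 - 3/10*γ3 + 1/12*γ123
step 2: -1/36*γ1 - 1/10*γ2 - 337/48*γ4 + 3*γ14 - 1/3*γ23 - 21/10*γ34 - 3/40*γ124 - 9/10*γ134 + 1/4*γ234 + 5/6*γ1234
step 3: 1877/360 - 1/4*γ1 + 979/240*γ2 + 3/40*γ3 + 1/10*γ4 + 1811/60*γ12 - 1/15*γ14 - 3*γ23 + 1/9*γ24 - 337/48*γ123 - 1/10*γ134 + 1/36*γ234
step 4: -1/4*γ1 + 979/240*γ2 + 3/40*γ3 + 1/10*γ4
Answer: -1/4*γ1 + 979/240*γ2 + 3/40*γ3 + 1/10*γ4


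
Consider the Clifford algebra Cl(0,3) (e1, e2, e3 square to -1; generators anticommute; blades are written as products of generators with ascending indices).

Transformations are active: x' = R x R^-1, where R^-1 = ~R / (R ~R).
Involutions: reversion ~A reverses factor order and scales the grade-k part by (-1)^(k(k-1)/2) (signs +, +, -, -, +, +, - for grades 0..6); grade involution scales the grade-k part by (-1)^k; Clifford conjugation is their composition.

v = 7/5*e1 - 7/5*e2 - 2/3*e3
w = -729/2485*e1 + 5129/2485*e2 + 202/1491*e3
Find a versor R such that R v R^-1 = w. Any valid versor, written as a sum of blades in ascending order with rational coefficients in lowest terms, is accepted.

Since q(v) = q(w) = -982/225, the sum R = v + w = 550/497*e1 + 330/497*e2 - 264/497*e3 does the job whenever invertible.
Answer: 550/497*e1 + 330/497*e2 - 264/497*e3


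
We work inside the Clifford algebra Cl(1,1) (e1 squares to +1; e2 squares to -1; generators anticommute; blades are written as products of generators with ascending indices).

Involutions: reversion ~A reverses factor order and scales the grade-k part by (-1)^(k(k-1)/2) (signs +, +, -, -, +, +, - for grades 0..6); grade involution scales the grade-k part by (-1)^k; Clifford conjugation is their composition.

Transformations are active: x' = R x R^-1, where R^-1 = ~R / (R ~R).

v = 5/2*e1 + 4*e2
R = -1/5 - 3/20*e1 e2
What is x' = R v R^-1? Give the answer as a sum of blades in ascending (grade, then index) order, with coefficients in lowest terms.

~R = -1/5 + 3/20*e1 e2, and R ~R = 7/400, so R^-1 = ~R / (7/400).
R v = 1/10*e1 - 17/40*e2
Answer: -67/14*e1 + 40/7*e2


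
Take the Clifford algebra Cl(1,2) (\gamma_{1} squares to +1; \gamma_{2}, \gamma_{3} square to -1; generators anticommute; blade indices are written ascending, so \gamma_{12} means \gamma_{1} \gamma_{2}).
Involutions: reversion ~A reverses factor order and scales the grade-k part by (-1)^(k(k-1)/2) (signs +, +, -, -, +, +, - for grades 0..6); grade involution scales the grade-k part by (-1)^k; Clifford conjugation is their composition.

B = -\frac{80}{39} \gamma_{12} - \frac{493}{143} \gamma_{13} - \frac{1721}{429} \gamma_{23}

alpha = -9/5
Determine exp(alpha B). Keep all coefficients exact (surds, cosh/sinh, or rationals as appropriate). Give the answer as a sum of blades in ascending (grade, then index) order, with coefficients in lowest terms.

B^2 term by term: the squares give (-\frac{80}{39})^2*(\gamma_{12})^2 + (-\frac{493}{143})^2*(\gamma_{13})^2 + (-\frac{1721}{429})^2*(\gamma_{23})^2 = \frac{6400}{1521}*(+1) + \frac{243049}{20449}*(+1) + \frac{2961841}{184041}*(-1) = 0 (each basis 2-blade squares to minus the product of its generators' squares); cross terms between blades sharing an index anticommute and cancel. So B^2 = 0.
B^2 = 0, hence only two terms survive: exp(alpha B) = 1 + alpha B (parabolic case).
Answer: 1 + \frac{48}{13} \gamma_{12} + \frac{4437}{715} \gamma_{13} + \frac{5163}{715} \gamma_{23}


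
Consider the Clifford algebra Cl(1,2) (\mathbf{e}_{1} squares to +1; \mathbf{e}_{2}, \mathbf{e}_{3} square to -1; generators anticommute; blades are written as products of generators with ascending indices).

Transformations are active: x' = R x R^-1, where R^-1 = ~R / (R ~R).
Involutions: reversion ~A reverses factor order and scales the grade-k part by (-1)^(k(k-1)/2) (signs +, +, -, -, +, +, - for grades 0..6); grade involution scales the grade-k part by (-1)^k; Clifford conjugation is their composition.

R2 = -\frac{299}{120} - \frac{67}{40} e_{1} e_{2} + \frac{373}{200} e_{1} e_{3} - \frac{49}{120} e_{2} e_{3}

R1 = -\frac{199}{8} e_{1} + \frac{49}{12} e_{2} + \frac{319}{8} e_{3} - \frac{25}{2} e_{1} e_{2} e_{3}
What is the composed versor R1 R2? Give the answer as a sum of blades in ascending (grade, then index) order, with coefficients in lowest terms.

Distribute over the terms of R1 (each basis-blade product reordered to ascending indices, repeated generators contracted through their squares):
(-\frac{199}{8} e_{1}) R2 = \frac{59501}{960} e_{1} + \frac{13333}{320} e_{2} - \frac{74227}{1600} e_{3} + \frac{9751}{960} e_{1} e_{2} e_{3}
(\frac{49}{12} e_{2}) R2 = -\frac{3283}{480} e_{1} - \frac{14651}{1440} e_{2} + \frac{2401}{1440} e_{3} - \frac{18277}{2400} e_{1} e_{2} e_{3}
(\frac{319}{8} e_{3}) R2 = \frac{118987}{1600} e_{1} - \frac{15631}{960} e_{2} - \frac{95381}{960} e_{3} - \frac{21373}{320} e_{1} e_{2} e_{3}
(-\frac{25}{2} e_{1} e_{2} e_{3}) R2 = -\frac{245}{48} e_{1} + \frac{373}{16} e_{2} + \frac{335}{16} e_{3} + \frac{1495}{48} e_{1} e_{2} e_{3}
Summing the partial products and collecting blades:
Answer: \frac{37321}{300} e_{1} + \frac{55471}{1440} e_{2} - \frac{27707}{225} e_{3} - \frac{79447}{2400} e_{1} e_{2} e_{3}
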